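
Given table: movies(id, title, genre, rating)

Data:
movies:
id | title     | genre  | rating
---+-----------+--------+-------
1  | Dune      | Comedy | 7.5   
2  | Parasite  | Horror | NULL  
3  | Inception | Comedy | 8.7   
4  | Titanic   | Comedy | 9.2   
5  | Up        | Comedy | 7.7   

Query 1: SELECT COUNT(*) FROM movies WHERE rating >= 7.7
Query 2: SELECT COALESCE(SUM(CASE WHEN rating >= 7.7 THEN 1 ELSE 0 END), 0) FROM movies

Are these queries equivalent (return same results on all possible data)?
Yes, equivalent

Both queries return: [(3,)]

Reason: COUNT with WHERE vs conditional SUM (COALESCE handles empty-table NULL)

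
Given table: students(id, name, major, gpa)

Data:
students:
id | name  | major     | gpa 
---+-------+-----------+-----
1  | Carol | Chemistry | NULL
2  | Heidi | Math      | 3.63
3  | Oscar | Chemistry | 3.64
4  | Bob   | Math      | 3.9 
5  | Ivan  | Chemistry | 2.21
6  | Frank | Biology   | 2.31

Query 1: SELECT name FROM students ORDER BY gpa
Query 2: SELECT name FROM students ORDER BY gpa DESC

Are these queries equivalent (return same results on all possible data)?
No, not equivalent

Query 1 returns: [('Carol',), ('Ivan',), ('Frank',), ('Heidi',), ('Oscar',), ('Bob',)]
Query 2 returns: [('Bob',), ('Oscar',), ('Heidi',), ('Frank',), ('Ivan',), ('Carol',)]

Reason: ASC vs DESC gives opposite ordering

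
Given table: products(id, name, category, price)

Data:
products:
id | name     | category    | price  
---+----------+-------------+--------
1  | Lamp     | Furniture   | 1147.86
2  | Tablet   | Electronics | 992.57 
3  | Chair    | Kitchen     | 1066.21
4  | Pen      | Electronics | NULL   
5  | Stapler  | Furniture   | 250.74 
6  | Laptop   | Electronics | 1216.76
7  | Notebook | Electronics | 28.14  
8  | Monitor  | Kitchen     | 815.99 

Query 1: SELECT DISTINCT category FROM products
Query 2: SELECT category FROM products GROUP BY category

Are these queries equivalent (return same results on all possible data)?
Yes, equivalent

Both queries return: [('Electronics',), ('Furniture',), ('Kitchen',)]

Reason: Both get unique categorys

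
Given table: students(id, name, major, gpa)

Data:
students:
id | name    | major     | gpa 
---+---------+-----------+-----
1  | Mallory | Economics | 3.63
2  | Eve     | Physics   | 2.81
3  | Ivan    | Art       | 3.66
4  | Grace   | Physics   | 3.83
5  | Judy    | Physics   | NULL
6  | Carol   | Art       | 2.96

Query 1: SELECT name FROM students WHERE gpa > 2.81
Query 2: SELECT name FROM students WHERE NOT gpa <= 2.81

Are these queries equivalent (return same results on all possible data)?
Yes, equivalent

Both queries return: [('Carol',), ('Grace',), ('Ivan',), ('Mallory',)]

Reason: Both filter gpa > 2.81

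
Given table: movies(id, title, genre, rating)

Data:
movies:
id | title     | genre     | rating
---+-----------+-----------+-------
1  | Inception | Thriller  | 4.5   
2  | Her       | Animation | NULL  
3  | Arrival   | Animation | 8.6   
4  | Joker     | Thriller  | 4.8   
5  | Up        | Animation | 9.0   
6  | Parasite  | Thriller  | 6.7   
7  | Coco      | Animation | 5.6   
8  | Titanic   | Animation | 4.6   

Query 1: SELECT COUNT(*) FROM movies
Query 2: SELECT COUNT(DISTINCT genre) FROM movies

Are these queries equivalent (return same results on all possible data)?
No, not equivalent

Query 1 returns: [(8,)]
Query 2 returns: [(2,)]

Reason: COUNT(*) counts rows, COUNT(DISTINCT genre) counts unique genres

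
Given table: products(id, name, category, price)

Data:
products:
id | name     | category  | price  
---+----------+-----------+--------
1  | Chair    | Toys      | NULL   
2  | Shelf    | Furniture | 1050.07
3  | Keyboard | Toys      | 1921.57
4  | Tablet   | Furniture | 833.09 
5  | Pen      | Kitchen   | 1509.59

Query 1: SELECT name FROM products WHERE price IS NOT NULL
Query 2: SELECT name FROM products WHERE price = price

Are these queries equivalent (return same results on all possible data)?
Yes, equivalent

Both queries return: [('Keyboard',), ('Pen',), ('Shelf',), ('Tablet',)]

Reason: IS NOT NULL vs self-equality (both exclude NULLs)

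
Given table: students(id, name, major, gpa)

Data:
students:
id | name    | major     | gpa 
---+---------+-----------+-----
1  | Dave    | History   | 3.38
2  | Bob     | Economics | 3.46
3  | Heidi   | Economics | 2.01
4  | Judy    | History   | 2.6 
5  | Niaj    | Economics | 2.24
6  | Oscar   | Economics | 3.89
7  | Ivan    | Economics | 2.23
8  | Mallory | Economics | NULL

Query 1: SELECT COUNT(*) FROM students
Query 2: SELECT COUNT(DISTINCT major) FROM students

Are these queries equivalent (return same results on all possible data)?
No, not equivalent

Query 1 returns: [(8,)]
Query 2 returns: [(2,)]

Reason: COUNT(*) counts rows, COUNT(DISTINCT major) counts unique majors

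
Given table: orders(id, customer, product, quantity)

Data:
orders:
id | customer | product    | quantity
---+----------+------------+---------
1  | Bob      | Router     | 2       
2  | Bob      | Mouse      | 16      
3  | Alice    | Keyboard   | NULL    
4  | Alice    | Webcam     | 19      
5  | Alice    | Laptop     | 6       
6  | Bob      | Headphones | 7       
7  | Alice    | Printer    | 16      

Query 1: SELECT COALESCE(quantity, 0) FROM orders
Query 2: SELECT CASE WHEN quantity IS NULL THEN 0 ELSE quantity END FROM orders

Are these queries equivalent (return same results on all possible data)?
Yes, equivalent

Both queries return: [(0,), (2,), (6,), (7,), (16,), (16,), (19,)]

Reason: COALESCE vs CASE for NULL handling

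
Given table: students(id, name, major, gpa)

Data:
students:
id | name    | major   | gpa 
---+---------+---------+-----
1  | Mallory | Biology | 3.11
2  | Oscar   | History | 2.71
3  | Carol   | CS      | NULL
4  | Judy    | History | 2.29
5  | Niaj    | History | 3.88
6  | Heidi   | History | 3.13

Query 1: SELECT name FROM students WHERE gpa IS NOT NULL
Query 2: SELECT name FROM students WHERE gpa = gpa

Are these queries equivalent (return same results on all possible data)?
Yes, equivalent

Both queries return: [('Heidi',), ('Judy',), ('Mallory',), ('Niaj',), ('Oscar',)]

Reason: IS NOT NULL vs self-equality (both exclude NULLs)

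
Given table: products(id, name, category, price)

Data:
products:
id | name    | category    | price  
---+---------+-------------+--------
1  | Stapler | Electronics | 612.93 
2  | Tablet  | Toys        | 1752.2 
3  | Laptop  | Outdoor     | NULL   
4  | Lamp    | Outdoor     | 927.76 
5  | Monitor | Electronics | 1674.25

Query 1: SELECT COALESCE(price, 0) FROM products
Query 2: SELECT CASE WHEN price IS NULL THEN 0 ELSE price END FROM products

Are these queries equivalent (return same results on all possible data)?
Yes, equivalent

Both queries return: [(0,), (612.93,), (927.76,), (1674.25,), (1752.2,)]

Reason: COALESCE vs CASE for NULL handling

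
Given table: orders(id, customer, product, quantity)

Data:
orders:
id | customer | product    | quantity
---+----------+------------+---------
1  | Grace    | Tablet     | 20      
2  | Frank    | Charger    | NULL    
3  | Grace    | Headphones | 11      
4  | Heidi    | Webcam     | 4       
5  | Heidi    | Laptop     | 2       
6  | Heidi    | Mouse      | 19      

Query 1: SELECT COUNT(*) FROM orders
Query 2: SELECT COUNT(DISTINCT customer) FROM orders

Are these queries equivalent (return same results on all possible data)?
No, not equivalent

Query 1 returns: [(6,)]
Query 2 returns: [(3,)]

Reason: COUNT(*) counts rows, COUNT(DISTINCT customer) counts unique customers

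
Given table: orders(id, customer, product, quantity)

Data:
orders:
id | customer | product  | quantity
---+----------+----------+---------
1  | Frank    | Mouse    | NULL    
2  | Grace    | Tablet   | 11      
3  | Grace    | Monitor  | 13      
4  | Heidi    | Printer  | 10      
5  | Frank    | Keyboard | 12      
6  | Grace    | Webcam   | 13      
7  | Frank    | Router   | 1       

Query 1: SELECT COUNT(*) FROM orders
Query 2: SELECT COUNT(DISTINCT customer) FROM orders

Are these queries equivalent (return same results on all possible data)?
No, not equivalent

Query 1 returns: [(7,)]
Query 2 returns: [(3,)]

Reason: COUNT(*) counts rows, COUNT(DISTINCT customer) counts unique customers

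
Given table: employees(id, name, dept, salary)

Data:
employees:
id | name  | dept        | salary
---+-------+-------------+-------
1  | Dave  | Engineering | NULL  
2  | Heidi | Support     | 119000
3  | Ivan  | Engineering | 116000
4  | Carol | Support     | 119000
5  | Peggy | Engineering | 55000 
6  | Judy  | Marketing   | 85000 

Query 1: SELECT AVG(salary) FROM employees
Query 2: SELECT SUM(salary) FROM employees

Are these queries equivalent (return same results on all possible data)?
No, not equivalent

Query 1 returns: [(98800.0,)]
Query 2 returns: [(494000,)]

Reason: AVG vs SUM give different aggregate values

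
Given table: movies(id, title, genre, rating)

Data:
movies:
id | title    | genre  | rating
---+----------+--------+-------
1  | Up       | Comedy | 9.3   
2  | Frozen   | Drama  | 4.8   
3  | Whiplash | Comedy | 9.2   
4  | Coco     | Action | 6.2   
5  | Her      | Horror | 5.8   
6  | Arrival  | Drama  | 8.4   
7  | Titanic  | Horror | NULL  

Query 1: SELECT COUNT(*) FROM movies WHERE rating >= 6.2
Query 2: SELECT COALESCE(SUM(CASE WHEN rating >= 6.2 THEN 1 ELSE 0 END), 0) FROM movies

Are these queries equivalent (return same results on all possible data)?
Yes, equivalent

Both queries return: [(4,)]

Reason: COUNT with WHERE vs conditional SUM (COALESCE handles empty-table NULL)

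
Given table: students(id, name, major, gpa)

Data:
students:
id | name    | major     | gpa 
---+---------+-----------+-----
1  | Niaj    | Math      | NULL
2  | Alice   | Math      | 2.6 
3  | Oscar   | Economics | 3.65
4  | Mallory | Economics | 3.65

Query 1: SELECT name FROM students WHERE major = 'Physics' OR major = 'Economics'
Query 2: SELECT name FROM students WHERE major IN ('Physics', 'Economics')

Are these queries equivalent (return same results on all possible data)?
Yes, equivalent

Both queries return: [('Mallory',), ('Oscar',)]

Reason: OR vs IN are equivalent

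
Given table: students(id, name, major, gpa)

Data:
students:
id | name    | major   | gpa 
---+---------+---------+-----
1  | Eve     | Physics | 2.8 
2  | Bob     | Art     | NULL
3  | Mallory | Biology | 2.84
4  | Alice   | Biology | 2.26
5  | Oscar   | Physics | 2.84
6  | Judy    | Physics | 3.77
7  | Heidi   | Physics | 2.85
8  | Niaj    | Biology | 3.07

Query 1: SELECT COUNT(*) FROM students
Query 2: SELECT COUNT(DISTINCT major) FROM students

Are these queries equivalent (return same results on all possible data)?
No, not equivalent

Query 1 returns: [(8,)]
Query 2 returns: [(3,)]

Reason: COUNT(*) counts rows, COUNT(DISTINCT major) counts unique majors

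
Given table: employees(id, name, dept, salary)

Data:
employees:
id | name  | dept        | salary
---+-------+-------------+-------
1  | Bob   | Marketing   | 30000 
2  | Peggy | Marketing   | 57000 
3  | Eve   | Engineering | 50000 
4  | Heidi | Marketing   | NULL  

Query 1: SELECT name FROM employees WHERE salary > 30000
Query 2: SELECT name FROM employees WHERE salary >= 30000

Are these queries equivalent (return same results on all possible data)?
No, not equivalent

Query 1 returns: [('Peggy',), ('Eve',)]
Query 2 returns: [('Bob',), ('Peggy',), ('Eve',)]

Reason: > vs >= gives different results when salary = 30000 exists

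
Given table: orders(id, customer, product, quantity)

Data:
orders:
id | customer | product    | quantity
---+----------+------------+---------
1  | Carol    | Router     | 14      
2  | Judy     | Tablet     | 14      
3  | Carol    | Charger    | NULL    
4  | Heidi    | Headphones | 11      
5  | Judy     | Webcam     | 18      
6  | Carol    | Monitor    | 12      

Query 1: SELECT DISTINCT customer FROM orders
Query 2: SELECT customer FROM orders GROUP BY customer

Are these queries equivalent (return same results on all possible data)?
Yes, equivalent

Both queries return: [('Carol',), ('Heidi',), ('Judy',)]

Reason: Both get unique customers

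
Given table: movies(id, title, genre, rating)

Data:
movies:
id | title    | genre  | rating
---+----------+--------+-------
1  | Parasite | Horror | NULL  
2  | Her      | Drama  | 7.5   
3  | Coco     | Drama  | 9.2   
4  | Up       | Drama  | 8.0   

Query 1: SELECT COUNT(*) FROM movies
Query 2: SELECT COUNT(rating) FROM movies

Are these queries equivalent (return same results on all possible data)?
No, not equivalent

Query 1 returns: [(4,)]
Query 2 returns: [(3,)]

Reason: COUNT(*) includes NULLs, COUNT(column) excludes them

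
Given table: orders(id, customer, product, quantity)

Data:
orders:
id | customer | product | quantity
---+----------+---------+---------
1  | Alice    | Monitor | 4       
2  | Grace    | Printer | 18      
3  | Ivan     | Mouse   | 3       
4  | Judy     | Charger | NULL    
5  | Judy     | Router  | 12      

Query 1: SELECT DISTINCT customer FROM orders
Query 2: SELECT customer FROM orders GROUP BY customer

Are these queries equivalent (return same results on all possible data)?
Yes, equivalent

Both queries return: [('Alice',), ('Grace',), ('Ivan',), ('Judy',)]

Reason: Both get unique customers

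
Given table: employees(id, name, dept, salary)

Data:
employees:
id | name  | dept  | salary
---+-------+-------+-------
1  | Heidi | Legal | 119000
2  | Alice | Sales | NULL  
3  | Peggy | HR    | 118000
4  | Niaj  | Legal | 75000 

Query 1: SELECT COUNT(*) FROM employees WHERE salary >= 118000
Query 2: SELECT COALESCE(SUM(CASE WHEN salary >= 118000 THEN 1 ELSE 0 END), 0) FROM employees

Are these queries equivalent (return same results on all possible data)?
Yes, equivalent

Both queries return: [(2,)]

Reason: COUNT with WHERE vs conditional SUM (COALESCE handles empty-table NULL)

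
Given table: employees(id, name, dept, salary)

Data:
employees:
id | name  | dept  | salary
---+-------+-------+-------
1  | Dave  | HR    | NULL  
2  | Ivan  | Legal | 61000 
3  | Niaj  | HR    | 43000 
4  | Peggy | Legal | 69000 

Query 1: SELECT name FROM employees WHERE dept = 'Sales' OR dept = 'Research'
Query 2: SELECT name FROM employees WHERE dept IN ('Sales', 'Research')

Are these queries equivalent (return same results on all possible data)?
Yes, equivalent

Both queries return: []

Reason: OR vs IN are equivalent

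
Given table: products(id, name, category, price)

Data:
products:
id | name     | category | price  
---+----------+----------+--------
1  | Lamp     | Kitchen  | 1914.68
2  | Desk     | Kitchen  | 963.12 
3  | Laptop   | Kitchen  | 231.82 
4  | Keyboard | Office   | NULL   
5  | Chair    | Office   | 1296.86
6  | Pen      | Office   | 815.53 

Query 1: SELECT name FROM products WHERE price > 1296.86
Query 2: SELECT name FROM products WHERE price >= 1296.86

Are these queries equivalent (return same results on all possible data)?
No, not equivalent

Query 1 returns: [('Lamp',)]
Query 2 returns: [('Lamp',), ('Chair',)]

Reason: > vs >= gives different results when price = 1296.86 exists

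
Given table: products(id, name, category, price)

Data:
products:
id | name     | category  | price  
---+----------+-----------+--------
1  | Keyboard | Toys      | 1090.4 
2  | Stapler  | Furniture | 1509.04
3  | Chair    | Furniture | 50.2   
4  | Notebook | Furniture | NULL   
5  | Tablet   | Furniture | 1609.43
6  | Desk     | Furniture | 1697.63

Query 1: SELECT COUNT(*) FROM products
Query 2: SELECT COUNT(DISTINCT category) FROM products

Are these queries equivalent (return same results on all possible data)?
No, not equivalent

Query 1 returns: [(6,)]
Query 2 returns: [(2,)]

Reason: COUNT(*) counts rows, COUNT(DISTINCT category) counts unique categorys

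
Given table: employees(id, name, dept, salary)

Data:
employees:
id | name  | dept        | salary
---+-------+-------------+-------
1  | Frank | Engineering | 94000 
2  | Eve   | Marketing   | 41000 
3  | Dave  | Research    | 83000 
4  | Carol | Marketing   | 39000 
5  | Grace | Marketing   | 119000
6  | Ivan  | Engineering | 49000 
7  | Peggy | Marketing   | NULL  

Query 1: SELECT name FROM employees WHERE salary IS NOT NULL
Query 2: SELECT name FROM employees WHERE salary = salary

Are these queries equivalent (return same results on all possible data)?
Yes, equivalent

Both queries return: [('Carol',), ('Dave',), ('Eve',), ('Frank',), ('Grace',), ('Ivan',)]

Reason: IS NOT NULL vs self-equality (both exclude NULLs)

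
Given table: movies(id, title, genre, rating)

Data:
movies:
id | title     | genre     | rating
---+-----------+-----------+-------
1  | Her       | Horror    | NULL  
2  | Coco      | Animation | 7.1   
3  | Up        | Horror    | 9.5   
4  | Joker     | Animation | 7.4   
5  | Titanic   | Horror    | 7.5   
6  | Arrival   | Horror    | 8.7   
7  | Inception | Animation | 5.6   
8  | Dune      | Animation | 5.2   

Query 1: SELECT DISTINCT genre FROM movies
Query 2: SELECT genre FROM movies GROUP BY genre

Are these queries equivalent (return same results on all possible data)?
Yes, equivalent

Both queries return: [('Animation',), ('Horror',)]

Reason: Both get unique genres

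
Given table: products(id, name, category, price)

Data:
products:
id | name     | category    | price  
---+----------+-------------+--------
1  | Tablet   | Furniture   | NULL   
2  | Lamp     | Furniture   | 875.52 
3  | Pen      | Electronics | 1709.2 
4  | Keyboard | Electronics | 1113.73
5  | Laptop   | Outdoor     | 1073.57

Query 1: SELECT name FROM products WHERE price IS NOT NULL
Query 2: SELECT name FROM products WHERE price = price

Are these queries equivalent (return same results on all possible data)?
Yes, equivalent

Both queries return: [('Keyboard',), ('Lamp',), ('Laptop',), ('Pen',)]

Reason: IS NOT NULL vs self-equality (both exclude NULLs)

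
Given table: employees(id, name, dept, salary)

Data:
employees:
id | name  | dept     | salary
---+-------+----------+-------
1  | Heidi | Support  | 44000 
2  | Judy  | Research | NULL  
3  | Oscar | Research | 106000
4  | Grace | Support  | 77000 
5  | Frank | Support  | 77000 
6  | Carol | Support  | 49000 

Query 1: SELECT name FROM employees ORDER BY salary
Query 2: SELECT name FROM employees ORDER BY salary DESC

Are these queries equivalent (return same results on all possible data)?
No, not equivalent

Query 1 returns: [('Judy',), ('Heidi',), ('Carol',), ('Grace',), ('Frank',), ('Oscar',)]
Query 2 returns: [('Oscar',), ('Grace',), ('Frank',), ('Carol',), ('Heidi',), ('Judy',)]

Reason: ASC vs DESC gives opposite ordering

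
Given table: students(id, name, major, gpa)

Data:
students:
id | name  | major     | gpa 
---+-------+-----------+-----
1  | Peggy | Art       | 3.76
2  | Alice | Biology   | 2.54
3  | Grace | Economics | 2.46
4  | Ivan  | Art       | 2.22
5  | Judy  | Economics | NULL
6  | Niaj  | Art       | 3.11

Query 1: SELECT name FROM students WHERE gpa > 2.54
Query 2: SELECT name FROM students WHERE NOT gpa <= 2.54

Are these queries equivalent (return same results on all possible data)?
Yes, equivalent

Both queries return: [('Niaj',), ('Peggy',)]

Reason: Both filter gpa > 2.54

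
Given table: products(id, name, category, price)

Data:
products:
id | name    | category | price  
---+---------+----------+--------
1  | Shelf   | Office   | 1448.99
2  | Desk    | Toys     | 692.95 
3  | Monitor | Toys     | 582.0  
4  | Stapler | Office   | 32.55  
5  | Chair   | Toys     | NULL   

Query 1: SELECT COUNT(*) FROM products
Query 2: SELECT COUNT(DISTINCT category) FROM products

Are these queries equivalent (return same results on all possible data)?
No, not equivalent

Query 1 returns: [(5,)]
Query 2 returns: [(2,)]

Reason: COUNT(*) counts rows, COUNT(DISTINCT category) counts unique categorys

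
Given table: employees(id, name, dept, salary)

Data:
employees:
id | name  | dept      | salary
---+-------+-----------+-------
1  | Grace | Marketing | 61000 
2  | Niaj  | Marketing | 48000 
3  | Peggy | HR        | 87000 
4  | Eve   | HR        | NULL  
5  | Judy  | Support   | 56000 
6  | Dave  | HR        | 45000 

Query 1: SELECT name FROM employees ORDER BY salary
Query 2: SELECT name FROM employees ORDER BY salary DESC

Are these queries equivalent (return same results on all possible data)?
No, not equivalent

Query 1 returns: [('Eve',), ('Dave',), ('Niaj',), ('Judy',), ('Grace',), ('Peggy',)]
Query 2 returns: [('Peggy',), ('Grace',), ('Judy',), ('Niaj',), ('Dave',), ('Eve',)]

Reason: ASC vs DESC gives opposite ordering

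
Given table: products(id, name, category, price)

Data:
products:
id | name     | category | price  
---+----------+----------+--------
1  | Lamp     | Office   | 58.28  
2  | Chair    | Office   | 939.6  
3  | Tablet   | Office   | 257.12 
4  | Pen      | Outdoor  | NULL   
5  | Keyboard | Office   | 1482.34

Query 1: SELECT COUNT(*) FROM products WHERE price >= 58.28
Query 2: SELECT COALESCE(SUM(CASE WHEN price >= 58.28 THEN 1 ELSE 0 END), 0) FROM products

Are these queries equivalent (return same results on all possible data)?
Yes, equivalent

Both queries return: [(4,)]

Reason: COUNT with WHERE vs conditional SUM (COALESCE handles empty-table NULL)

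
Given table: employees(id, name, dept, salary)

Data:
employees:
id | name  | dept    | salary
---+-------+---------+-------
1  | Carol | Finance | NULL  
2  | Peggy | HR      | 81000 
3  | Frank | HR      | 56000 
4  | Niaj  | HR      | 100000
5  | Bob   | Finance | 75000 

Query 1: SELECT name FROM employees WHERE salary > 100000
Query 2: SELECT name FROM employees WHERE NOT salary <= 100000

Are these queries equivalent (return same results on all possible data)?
Yes, equivalent

Both queries return: []

Reason: Both filter salary > 100000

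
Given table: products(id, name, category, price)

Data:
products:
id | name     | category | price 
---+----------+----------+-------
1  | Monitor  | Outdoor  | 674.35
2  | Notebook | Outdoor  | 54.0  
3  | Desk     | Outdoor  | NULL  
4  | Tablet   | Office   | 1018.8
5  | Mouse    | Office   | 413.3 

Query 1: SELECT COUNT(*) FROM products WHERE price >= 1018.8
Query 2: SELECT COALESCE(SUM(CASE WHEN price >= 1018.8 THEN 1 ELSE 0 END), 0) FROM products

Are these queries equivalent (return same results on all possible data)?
Yes, equivalent

Both queries return: [(1,)]

Reason: COUNT with WHERE vs conditional SUM (COALESCE handles empty-table NULL)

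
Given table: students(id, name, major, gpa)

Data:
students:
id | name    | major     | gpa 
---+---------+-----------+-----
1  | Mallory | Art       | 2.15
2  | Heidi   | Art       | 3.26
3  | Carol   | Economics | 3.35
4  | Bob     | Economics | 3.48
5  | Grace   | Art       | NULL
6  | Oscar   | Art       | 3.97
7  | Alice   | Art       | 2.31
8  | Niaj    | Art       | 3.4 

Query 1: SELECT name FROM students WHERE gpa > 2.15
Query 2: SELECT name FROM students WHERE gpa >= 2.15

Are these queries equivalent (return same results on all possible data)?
No, not equivalent

Query 1 returns: [('Heidi',), ('Carol',), ('Bob',), ('Oscar',), ('Alice',), ('Niaj',)]
Query 2 returns: [('Mallory',), ('Heidi',), ('Carol',), ('Bob',), ('Oscar',), ('Alice',), ('Niaj',)]

Reason: > vs >= gives different results when gpa = 2.15 exists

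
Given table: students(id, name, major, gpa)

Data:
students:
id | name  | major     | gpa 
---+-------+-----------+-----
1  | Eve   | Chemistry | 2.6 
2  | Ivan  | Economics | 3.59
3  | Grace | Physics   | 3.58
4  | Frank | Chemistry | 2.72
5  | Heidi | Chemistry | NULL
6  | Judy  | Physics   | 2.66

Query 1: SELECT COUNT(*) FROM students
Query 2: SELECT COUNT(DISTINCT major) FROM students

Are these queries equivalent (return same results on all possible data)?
No, not equivalent

Query 1 returns: [(6,)]
Query 2 returns: [(3,)]

Reason: COUNT(*) counts rows, COUNT(DISTINCT major) counts unique majors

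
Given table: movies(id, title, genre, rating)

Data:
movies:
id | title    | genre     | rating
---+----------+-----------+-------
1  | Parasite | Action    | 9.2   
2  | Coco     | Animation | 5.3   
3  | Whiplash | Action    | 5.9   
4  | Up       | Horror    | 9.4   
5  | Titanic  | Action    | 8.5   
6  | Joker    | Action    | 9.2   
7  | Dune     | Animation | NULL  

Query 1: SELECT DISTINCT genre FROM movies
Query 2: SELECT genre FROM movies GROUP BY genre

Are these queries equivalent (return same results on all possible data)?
Yes, equivalent

Both queries return: [('Action',), ('Animation',), ('Horror',)]

Reason: Both get unique genres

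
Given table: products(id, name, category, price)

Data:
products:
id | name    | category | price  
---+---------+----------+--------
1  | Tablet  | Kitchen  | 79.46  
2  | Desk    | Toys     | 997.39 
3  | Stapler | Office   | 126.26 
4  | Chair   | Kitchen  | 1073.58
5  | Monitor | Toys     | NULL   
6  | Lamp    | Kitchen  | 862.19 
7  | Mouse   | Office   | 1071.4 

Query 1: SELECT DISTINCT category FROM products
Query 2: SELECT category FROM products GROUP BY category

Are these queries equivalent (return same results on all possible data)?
Yes, equivalent

Both queries return: [('Kitchen',), ('Office',), ('Toys',)]

Reason: Both get unique categorys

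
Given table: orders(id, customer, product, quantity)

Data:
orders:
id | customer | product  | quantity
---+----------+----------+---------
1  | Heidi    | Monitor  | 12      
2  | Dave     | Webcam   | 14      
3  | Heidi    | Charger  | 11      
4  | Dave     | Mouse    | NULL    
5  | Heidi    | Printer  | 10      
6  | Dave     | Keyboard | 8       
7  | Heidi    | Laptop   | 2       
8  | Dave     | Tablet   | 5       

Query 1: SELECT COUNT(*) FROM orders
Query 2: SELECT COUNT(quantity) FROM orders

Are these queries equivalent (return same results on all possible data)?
No, not equivalent

Query 1 returns: [(8,)]
Query 2 returns: [(7,)]

Reason: COUNT(*) includes NULLs, COUNT(column) excludes them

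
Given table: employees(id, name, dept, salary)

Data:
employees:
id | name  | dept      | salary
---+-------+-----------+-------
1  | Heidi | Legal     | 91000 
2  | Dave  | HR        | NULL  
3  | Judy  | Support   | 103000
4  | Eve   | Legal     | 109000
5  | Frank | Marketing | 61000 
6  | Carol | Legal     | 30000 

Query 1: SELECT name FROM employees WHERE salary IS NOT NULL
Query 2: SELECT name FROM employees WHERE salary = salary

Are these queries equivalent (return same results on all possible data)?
Yes, equivalent

Both queries return: [('Carol',), ('Eve',), ('Frank',), ('Heidi',), ('Judy',)]

Reason: IS NOT NULL vs self-equality (both exclude NULLs)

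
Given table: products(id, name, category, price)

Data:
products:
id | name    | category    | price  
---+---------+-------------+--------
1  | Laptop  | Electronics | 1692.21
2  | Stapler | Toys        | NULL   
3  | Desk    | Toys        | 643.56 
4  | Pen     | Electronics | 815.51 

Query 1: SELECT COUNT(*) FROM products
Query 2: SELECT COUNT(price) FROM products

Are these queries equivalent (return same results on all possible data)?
No, not equivalent

Query 1 returns: [(4,)]
Query 2 returns: [(3,)]

Reason: COUNT(*) includes NULLs, COUNT(column) excludes them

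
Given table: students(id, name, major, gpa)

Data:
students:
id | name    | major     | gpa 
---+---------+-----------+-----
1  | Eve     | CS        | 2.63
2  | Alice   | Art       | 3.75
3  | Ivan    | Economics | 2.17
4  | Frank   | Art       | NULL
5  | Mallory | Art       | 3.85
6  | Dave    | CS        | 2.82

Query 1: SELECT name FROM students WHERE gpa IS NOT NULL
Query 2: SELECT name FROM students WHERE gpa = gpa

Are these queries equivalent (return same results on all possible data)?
Yes, equivalent

Both queries return: [('Alice',), ('Dave',), ('Eve',), ('Ivan',), ('Mallory',)]

Reason: IS NOT NULL vs self-equality (both exclude NULLs)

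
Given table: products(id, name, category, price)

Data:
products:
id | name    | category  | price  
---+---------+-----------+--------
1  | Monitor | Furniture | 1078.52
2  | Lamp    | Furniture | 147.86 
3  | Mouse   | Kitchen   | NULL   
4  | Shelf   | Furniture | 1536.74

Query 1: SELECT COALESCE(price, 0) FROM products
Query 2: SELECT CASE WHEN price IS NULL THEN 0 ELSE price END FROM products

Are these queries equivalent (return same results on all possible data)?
Yes, equivalent

Both queries return: [(0,), (147.86,), (1078.52,), (1536.74,)]

Reason: COALESCE vs CASE for NULL handling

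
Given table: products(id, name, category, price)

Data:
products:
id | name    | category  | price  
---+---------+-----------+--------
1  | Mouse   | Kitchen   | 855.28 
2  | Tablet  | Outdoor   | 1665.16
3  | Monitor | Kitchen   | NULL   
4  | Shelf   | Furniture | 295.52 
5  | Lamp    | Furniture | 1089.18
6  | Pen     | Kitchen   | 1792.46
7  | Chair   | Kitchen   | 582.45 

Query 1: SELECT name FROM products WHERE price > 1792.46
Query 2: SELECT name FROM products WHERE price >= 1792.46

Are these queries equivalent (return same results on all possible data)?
No, not equivalent

Query 1 returns: []
Query 2 returns: [('Pen',)]

Reason: > vs >= gives different results when price = 1792.46 exists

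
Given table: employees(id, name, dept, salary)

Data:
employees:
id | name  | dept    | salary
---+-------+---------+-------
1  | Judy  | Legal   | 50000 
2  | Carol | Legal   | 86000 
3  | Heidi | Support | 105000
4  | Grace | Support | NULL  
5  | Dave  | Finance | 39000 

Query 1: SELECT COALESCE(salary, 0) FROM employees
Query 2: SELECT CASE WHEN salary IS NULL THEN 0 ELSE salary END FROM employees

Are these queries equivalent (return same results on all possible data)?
Yes, equivalent

Both queries return: [(0,), (39000,), (50000,), (86000,), (105000,)]

Reason: COALESCE vs CASE for NULL handling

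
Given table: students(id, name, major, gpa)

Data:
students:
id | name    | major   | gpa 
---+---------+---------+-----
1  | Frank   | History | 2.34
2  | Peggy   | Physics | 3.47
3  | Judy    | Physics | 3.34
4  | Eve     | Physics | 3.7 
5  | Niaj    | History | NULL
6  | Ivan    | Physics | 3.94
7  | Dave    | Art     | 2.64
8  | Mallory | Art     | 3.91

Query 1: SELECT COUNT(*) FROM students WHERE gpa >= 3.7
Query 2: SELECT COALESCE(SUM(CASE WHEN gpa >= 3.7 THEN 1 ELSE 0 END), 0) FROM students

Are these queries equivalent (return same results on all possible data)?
Yes, equivalent

Both queries return: [(3,)]

Reason: COUNT with WHERE vs conditional SUM (COALESCE handles empty-table NULL)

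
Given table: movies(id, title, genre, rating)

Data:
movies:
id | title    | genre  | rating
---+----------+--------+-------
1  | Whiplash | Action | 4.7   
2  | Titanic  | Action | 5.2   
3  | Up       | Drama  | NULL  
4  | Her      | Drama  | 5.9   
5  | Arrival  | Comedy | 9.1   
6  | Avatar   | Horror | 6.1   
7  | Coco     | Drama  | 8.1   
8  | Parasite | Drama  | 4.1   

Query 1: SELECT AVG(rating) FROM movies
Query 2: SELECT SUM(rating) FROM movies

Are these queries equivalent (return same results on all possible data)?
No, not equivalent

Query 1 returns: [(6.171428571428572,)]
Query 2 returns: [(43.2,)]

Reason: AVG vs SUM give different aggregate values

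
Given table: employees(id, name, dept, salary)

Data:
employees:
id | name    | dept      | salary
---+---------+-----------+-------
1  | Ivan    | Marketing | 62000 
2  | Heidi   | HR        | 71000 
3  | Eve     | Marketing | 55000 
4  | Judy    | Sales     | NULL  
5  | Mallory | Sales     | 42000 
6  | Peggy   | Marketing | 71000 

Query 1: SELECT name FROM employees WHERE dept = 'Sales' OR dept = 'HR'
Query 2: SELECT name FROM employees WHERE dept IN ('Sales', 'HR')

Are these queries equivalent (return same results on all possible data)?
Yes, equivalent

Both queries return: [('Heidi',), ('Judy',), ('Mallory',)]

Reason: OR vs IN are equivalent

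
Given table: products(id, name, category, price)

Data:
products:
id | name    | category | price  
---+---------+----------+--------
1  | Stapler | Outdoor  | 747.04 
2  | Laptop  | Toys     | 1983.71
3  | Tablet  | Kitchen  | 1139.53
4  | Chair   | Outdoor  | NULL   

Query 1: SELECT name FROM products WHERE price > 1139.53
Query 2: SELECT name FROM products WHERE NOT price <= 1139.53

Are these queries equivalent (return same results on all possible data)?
Yes, equivalent

Both queries return: [('Laptop',)]

Reason: Both filter price > 1139.53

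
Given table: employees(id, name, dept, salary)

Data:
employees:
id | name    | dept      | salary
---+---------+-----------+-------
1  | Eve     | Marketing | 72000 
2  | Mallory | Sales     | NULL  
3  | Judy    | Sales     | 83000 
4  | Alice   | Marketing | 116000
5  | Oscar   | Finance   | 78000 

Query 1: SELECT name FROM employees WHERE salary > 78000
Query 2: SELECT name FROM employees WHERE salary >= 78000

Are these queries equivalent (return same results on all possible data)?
No, not equivalent

Query 1 returns: [('Judy',), ('Alice',)]
Query 2 returns: [('Judy',), ('Alice',), ('Oscar',)]

Reason: > vs >= gives different results when salary = 78000 exists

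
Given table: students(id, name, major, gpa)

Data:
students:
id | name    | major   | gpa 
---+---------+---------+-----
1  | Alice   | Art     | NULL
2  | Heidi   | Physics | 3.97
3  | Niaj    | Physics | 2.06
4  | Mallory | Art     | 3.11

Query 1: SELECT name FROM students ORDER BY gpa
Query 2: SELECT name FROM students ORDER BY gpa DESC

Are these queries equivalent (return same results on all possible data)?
No, not equivalent

Query 1 returns: [('Alice',), ('Niaj',), ('Mallory',), ('Heidi',)]
Query 2 returns: [('Heidi',), ('Mallory',), ('Niaj',), ('Alice',)]

Reason: ASC vs DESC gives opposite ordering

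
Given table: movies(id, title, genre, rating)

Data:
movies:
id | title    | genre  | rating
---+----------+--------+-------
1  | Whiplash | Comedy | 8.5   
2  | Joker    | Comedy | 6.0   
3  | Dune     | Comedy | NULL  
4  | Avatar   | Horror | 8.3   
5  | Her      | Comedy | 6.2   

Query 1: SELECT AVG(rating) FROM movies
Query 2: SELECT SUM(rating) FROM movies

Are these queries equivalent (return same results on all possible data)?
No, not equivalent

Query 1 returns: [(7.25,)]
Query 2 returns: [(29.0,)]

Reason: AVG vs SUM give different aggregate values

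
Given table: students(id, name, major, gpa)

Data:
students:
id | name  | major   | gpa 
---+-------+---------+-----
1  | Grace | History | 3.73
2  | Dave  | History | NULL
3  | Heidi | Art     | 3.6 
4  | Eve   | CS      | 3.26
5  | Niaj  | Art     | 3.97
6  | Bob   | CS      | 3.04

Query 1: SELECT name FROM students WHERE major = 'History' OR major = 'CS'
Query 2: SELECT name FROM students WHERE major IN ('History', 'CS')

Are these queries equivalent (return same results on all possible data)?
Yes, equivalent

Both queries return: [('Bob',), ('Dave',), ('Eve',), ('Grace',)]

Reason: OR vs IN are equivalent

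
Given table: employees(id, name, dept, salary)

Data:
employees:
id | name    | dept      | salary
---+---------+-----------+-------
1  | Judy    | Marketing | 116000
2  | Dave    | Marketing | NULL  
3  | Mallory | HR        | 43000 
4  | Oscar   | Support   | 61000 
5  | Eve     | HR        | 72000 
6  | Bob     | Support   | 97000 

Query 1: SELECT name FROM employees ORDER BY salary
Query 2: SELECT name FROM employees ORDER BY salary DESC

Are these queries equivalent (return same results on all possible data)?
No, not equivalent

Query 1 returns: [('Dave',), ('Mallory',), ('Oscar',), ('Eve',), ('Bob',), ('Judy',)]
Query 2 returns: [('Judy',), ('Bob',), ('Eve',), ('Oscar',), ('Mallory',), ('Dave',)]

Reason: ASC vs DESC gives opposite ordering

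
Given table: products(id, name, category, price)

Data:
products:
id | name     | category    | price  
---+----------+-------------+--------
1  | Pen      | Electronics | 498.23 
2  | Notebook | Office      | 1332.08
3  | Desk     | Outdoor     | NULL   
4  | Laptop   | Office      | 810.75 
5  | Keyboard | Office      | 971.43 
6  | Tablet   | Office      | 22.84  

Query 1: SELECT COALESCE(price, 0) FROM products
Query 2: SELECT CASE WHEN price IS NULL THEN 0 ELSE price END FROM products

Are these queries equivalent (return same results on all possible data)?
Yes, equivalent

Both queries return: [(0,), (22.84,), (498.23,), (810.75,), (971.43,), (1332.08,)]

Reason: COALESCE vs CASE for NULL handling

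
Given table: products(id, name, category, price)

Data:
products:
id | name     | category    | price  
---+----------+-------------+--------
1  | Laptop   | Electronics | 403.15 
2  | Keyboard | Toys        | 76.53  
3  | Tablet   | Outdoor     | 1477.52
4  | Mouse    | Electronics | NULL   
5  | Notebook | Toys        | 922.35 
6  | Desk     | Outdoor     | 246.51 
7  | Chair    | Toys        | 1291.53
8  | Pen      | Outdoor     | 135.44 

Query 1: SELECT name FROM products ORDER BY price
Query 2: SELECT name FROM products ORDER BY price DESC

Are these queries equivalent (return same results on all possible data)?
No, not equivalent

Query 1 returns: [('Mouse',), ('Keyboard',), ('Pen',), ('Desk',), ('Laptop',), ('Notebook',), ('Chair',), ('Tablet',)]
Query 2 returns: [('Tablet',), ('Chair',), ('Notebook',), ('Laptop',), ('Desk',), ('Pen',), ('Keyboard',), ('Mouse',)]

Reason: ASC vs DESC gives opposite ordering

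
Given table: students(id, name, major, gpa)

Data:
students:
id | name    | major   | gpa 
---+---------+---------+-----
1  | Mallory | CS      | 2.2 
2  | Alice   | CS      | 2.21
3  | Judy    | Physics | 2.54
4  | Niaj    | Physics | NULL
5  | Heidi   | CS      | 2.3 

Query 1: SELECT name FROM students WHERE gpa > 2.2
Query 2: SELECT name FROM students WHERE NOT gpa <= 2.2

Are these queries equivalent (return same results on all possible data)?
Yes, equivalent

Both queries return: [('Alice',), ('Heidi',), ('Judy',)]

Reason: Both filter gpa > 2.2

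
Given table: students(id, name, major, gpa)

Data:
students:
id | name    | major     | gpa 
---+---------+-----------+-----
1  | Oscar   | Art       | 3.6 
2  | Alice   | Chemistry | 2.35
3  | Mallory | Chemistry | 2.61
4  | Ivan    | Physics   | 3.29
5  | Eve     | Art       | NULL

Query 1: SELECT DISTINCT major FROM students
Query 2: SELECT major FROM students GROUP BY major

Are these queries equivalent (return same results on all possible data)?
Yes, equivalent

Both queries return: [('Art',), ('Chemistry',), ('Physics',)]

Reason: Both get unique majors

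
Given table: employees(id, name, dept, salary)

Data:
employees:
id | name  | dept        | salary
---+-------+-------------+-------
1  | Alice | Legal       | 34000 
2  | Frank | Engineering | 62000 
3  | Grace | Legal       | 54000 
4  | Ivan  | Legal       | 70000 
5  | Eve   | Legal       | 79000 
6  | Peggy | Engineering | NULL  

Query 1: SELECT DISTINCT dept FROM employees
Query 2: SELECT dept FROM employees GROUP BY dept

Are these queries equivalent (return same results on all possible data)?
Yes, equivalent

Both queries return: [('Engineering',), ('Legal',)]

Reason: Both get unique depts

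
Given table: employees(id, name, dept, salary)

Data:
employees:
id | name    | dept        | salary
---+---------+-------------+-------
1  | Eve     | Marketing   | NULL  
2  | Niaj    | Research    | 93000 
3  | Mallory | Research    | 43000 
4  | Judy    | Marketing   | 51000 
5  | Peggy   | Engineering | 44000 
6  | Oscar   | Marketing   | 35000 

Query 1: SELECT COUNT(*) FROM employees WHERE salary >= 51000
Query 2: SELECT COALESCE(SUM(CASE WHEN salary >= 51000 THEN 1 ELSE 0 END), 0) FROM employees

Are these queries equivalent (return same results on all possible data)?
Yes, equivalent

Both queries return: [(2,)]

Reason: COUNT with WHERE vs conditional SUM (COALESCE handles empty-table NULL)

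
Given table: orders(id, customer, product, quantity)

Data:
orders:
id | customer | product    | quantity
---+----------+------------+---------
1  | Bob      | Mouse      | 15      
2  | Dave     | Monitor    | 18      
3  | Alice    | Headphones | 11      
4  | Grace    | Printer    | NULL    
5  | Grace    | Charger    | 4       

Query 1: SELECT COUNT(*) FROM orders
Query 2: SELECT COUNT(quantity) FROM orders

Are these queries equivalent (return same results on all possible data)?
No, not equivalent

Query 1 returns: [(5,)]
Query 2 returns: [(4,)]

Reason: COUNT(*) includes NULLs, COUNT(column) excludes them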